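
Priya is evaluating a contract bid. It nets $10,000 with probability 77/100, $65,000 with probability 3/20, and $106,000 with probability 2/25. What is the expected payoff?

$25,930

EV = 77/100 × 10000 + 3/20 × 65000 + 2/25 × 106000 = 7700 + 9750 + 8480 = 25930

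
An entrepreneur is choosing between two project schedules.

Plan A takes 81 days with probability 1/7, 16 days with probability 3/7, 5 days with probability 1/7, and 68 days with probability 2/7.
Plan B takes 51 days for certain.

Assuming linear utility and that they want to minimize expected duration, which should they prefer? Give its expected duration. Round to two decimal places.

Plan A (38.57 days)

Plan A = 1/7 × 81 + 3/7 × 16 + 1/7 × 5 + 2/7 × 68 = 11.5714 + 6.8571 + 0.7143 + 19.4286 = 38.5714
Plan B: 51 (certain)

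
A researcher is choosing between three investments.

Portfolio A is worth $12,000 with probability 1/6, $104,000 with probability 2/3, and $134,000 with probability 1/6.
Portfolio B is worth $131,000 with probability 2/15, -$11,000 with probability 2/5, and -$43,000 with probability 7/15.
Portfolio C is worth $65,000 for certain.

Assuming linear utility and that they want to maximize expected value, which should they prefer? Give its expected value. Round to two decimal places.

Portfolio A = 1/6 × 12000 + 2/3 × 104000 + 1/6 × 134000 = 2000 + 69333.3333 + 22333.3333 = 93666.6667
Portfolio B = 2/15 × 131000 + 2/5 × (-11000) + 7/15 × (-43000) = 17466.6667 − 4400 − 20066.6667 = -7000
Portfolio C: 65000 (certain)

Portfolio A ($93,666.67)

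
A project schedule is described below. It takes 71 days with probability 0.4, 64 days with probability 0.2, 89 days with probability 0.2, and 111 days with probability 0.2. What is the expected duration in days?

81.2 days

EV = 0.4 × 71 + 0.2 × 64 + 0.2 × 89 + 0.2 × 111 = 28.4 + 12.8 + 17.8 + 22.2 = 81.2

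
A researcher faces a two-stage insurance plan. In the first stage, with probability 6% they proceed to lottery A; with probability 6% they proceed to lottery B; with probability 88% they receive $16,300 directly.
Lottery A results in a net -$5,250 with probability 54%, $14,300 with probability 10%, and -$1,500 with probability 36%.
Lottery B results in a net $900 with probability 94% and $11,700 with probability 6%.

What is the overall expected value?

EV(A) = 0.54 × (-5250) + 0.1 × 14300 + 0.36 × (-1500) = -2835 + 1430 − 540 = -1945
EV(B) = 0.94 × 900 + 0.06 × 11700 = 846 + 702 = 1548
Branch C: 16300 (certain)
Overall = 0.06 × (-1945) + 0.06 × 1548 + 0.88 × 16300 = -116.7 + 92.88 + 14344 = 14320.18

$14,320.18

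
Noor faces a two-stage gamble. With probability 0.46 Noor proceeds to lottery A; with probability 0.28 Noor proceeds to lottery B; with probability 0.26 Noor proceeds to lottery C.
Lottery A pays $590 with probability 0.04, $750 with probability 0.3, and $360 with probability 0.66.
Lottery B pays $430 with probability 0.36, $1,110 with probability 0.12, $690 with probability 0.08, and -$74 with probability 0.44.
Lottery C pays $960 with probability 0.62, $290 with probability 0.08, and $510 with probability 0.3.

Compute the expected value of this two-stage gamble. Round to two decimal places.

EV(A) = 0.04 × 590 + 0.3 × 750 + 0.66 × 360 = 23.6 + 225 + 237.6 = 486.2
EV(B) = 0.36 × 430 + 0.12 × 1110 + 0.08 × 690 + 0.44 × (-74) = 154.8 + 133.2 + 55.2 − 32.56 = 310.64
EV(C) = 0.62 × 960 + 0.08 × 290 + 0.3 × 510 = 595.2 + 23.2 + 153 = 771.4
Overall = 0.46 × 486.2 + 0.28 × 310.64 + 0.26 × 771.4 = 223.652 + 86.9792 + 200.564 = 511.1952

$511.20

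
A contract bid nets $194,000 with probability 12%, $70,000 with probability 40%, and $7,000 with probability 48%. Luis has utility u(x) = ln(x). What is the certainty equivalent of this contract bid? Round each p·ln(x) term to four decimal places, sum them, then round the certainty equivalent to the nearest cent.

E[u] = 0.12·ln(194000) + 0.4·ln(70000) + 0.48·ln(7000) = 1.4611 + 4.4625 + 4.2498 = 10.1734
CE = e^10.1734 ≈ 26197.00

$26,197.00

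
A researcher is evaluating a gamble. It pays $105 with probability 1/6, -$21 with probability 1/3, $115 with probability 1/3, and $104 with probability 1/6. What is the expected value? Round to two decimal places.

$66.17

EV = 1/6 × 105 + 1/3 × (-21) + 1/3 × 115 + 1/6 × 104 = 17.5 − 7 + 38.3333 + 17.3333 = 66.1667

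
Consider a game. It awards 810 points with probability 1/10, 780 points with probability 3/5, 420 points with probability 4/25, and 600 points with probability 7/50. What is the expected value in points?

EV = 1/10 × 810 + 3/5 × 780 + 4/25 × 420 + 7/50 × 600 = 81 + 468 + 67.2 + 84 = 700.2

700.2 points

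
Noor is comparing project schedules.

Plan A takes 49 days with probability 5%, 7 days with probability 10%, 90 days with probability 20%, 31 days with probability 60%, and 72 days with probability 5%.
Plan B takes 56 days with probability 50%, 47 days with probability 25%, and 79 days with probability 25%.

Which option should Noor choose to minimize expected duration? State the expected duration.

Plan A (43.35 days)

Plan A = 0.05 × 49 + 0.1 × 7 + 0.2 × 90 + 0.6 × 31 + 0.05 × 72 = 2.45 + 0.7 + 18 + 18.6 + 3.6 = 43.35
Plan B = 0.5 × 56 + 0.25 × 47 + 0.25 × 79 = 28 + 11.75 + 19.75 = 59.5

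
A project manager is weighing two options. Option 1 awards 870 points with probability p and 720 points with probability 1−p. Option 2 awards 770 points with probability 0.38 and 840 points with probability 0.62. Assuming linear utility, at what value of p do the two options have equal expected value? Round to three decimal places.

EV(Option 2) = 0.38 × 770 + 0.62 × 840 = 292.6 + 520.8 = 813.4
p·870 + (1−p)·720 = 813.4
150p + 720 = 813.4
p = (813.4 − 720) / 150

p = 0.623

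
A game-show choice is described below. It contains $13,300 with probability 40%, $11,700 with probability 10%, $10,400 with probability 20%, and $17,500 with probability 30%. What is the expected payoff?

EV = 0.4 × 13300 + 0.1 × 11700 + 0.2 × 10400 + 0.3 × 17500 = 5320 + 1170 + 2080 + 5250 = 13820

$13,820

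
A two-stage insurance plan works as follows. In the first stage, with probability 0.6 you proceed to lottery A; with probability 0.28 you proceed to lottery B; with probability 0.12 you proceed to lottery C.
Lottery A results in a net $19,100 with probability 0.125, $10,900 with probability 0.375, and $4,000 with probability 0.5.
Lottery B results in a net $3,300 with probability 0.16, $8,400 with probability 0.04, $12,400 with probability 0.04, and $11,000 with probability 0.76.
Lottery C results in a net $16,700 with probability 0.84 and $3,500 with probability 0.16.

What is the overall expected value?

EV(A) = 0.125 × 19100 + 0.375 × 10900 + 0.5 × 4000 = 2387.5 + 4087.5 + 2000 = 8475
EV(B) = 0.16 × 3300 + 0.04 × 8400 + 0.04 × 12400 + 0.76 × 11000 = 528 + 336 + 496 + 8360 = 9720
EV(C) = 0.84 × 16700 + 0.16 × 3500 = 14028 + 560 = 14588
Overall = 0.6 × 8475 + 0.28 × 9720 + 0.12 × 14588 = 5085 + 2721.6 + 1750.56 = 9557.16

$9,557.16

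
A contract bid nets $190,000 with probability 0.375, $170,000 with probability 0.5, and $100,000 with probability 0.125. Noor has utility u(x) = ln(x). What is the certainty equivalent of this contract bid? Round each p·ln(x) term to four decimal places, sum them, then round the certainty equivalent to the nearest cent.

E[u] = 0.375·ln(190000) + 0.5·ln(170000) + 0.125·ln(100000) = 4.5580 + 6.0218 + 1.4391 = 12.0189
CE = e^12.0189 ≈ 165860.11

$165,860.11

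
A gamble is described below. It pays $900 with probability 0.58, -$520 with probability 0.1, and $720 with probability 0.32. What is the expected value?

$700.40

EV = 0.58 × 900 + 0.1 × (-520) + 0.32 × 720 = 522 − 52 + 230.4 = 700.4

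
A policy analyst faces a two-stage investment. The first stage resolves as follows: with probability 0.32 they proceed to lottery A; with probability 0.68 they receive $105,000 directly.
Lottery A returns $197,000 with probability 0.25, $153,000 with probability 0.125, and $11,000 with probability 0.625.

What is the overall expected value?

EV(A) = 0.25 × 197000 + 0.125 × 153000 + 0.625 × 11000 = 49250 + 19125 + 6875 = 75250
Branch B: 105000 (certain)
Overall = 0.32 × 75250 + 0.68 × 105000 = 24080 + 71400 = 95480

$95,480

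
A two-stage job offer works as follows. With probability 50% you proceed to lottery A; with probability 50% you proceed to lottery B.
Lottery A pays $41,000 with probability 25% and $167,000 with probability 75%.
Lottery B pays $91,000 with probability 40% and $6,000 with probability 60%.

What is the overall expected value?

$87,750

EV(A) = 0.25 × 41000 + 0.75 × 167000 = 10250 + 125250 = 135500
EV(B) = 0.4 × 91000 + 0.6 × 6000 = 36400 + 3600 = 40000
Overall = 0.5 × 135500 + 0.5 × 40000 = 67750 + 20000 = 87750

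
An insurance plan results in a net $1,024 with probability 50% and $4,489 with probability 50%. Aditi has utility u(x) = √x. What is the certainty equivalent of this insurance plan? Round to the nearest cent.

$2,450.25

E[u] = 0.5·√1024 + 0.5·√4489 = 0.5·32 + 0.5·67 = 49.5
CE = (49.5)² = 2450.25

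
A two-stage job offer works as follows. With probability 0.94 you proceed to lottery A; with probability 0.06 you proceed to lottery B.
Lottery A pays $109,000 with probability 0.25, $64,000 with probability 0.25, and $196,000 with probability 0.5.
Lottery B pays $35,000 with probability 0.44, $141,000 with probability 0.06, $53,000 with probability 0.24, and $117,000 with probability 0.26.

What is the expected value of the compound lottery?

$136,795

EV(A) = 0.25 × 109000 + 0.25 × 64000 + 0.5 × 196000 = 27250 + 16000 + 98000 = 141250
EV(B) = 0.44 × 35000 + 0.06 × 141000 + 0.24 × 53000 + 0.26 × 117000 = 15400 + 8460 + 12720 + 30420 = 67000
Overall = 0.94 × 141250 + 0.06 × 67000 = 132775 + 4020 = 136795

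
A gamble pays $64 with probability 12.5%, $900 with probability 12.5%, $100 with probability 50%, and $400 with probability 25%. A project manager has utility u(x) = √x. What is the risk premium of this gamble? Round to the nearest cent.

$52.94

E[u] = 0.125·√64 + 0.125·√900 + 0.5·√100 + 0.25·√400 = 0.125·8 + 0.125·30 + 0.5·10 + 0.25·20 = 14.75
CE = (14.75)² = 217.5625
Risk premium = EV − CE = 270.5 − 217.5625 = 52.9375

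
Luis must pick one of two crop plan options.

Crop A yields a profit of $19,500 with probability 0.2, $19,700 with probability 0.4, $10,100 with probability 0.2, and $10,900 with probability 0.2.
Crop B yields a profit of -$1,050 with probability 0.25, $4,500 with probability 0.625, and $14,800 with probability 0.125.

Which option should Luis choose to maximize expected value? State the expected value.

Crop A = 0.2 × 19500 + 0.4 × 19700 + 0.2 × 10100 + 0.2 × 10900 = 3900 + 7880 + 2020 + 2180 = 15980
Crop B = 0.25 × (-1050) + 0.625 × 4500 + 0.125 × 14800 = -262.5 + 2812.5 + 1850 = 4400

Crop A ($15,980)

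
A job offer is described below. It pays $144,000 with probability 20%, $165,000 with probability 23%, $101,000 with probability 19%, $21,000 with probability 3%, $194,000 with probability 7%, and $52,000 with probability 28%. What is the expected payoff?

$114,710

EV = 0.2 × 144000 + 0.23 × 165000 + 0.19 × 101000 + 0.03 × 21000 + 0.07 × 194000 + 0.28 × 52000 = 28800 + 37950 + 19190 + 630 + 13580 + 14560 = 114710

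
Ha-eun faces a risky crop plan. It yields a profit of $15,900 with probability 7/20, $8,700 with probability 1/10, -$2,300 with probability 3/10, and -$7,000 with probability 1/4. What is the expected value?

EV = 7/20 × 15900 + 1/10 × 8700 + 3/10 × (-2300) + 1/4 × (-7000) = 5565 + 870 − 690 − 1750 = 3995

$3,995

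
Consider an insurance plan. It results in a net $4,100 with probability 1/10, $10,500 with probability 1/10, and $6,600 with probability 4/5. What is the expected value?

EV = 1/10 × 4100 + 1/10 × 10500 + 4/5 × 6600 = 410 + 1050 + 5280 = 6740

$6,740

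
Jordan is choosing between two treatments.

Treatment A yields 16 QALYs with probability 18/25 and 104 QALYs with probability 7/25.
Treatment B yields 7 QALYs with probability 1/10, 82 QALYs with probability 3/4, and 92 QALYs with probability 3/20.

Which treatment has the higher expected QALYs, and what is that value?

Treatment B (76 QALYs)

Treatment A = 18/25 × 16 + 7/25 × 104 = 11.52 + 29.12 = 40.64
Treatment B = 1/10 × 7 + 3/4 × 82 + 3/20 × 92 = 0.7 + 61.5 + 13.8 = 76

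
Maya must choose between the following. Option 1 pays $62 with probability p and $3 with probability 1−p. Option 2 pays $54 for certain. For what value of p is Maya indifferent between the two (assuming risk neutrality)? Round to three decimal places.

p·62 + (1−p)·3 = 54
59p + 3 = 54
p = (54 − 3) / 59

p = 0.864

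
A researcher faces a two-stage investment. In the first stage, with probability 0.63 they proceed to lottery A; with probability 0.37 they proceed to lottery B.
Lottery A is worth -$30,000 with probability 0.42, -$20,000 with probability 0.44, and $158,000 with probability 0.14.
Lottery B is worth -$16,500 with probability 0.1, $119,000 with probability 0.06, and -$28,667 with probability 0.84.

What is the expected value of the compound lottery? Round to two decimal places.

-$6,424.80

EV(A) = 0.42 × (-30000) + 0.44 × (-20000) + 0.14 × 158000 = -12600 − 8800 + 22120 = 720
EV(B) = 0.1 × (-16500) + 0.06 × 119000 + 0.84 × (-28667) = -1650 + 7140 − 24080.28 = -18590.28
Overall = 0.63 × 720 + 0.37 × (-18590.28) = 453.6 − 6878.4036 = -6424.8036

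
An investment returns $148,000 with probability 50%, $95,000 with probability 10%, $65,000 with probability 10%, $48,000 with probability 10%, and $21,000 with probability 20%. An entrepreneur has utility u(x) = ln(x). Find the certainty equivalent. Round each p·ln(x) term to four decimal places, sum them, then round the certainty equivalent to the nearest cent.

E[u] = 0.5·ln(148000) + 0.1·ln(95000) + 0.1·ln(65000) + 0.1·ln(48000) + 0.2·ln(21000) = 5.9525 + 1.1462 + 1.1082 + 1.0779 + 1.9905 = 11.2753
CE = e^11.2753 ≈ 78849.80

$78,849.80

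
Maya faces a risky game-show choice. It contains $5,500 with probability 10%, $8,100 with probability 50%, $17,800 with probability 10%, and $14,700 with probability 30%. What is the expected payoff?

$10,790

EV = 0.1 × 5500 + 0.5 × 8100 + 0.1 × 17800 + 0.3 × 14700 = 550 + 4050 + 1780 + 4410 = 10790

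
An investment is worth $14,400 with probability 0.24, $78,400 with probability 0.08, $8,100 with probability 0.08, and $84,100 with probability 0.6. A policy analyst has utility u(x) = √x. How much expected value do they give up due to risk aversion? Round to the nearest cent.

E[u] = 0.24·√14400 + 0.08·√78400 + 0.08·√8100 + 0.6·√84100 = 0.24·120 + 0.08·280 + 0.08·90 + 0.6·290 = 232.4
CE = (232.4)² = 54009.76
Risk premium = EV − CE = 60836 − 54009.76 = 6826.24

$6,826.24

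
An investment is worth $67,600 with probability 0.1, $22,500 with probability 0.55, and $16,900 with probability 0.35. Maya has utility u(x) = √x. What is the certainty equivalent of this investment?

E[u] = 0.1·√67600 + 0.55·√22500 + 0.35·√16900 = 0.1·260 + 0.55·150 + 0.35·130 = 154
CE = (154)² = 23716

$23,716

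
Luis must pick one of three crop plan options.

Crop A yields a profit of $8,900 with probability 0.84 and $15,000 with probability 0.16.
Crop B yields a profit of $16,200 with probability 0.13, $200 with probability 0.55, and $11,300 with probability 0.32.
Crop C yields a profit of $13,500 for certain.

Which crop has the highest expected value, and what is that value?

Crop A = 0.84 × 8900 + 0.16 × 15000 = 7476 + 2400 = 9876
Crop B = 0.13 × 16200 + 0.55 × 200 + 0.32 × 11300 = 2106 + 110 + 3616 = 5832
Crop C: 13500 (certain)

Crop C ($13,500)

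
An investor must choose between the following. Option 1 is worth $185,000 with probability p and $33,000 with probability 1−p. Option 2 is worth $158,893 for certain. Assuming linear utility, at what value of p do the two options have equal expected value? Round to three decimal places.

p = 0.828

p·185000 + (1−p)·33000 = 158893
152000p + 33000 = 158893
p = (158893 − 33000) / 152000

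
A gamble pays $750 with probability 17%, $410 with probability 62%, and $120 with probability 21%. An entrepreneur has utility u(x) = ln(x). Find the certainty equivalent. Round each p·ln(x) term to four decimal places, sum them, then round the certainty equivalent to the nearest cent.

$351.00

E[u] = 0.17·ln(750) + 0.62·ln(410) + 0.21·ln(120) = 1.1254 + 3.7300 + 1.0054 = 5.8608
CE = e^5.8608 ≈ 351.00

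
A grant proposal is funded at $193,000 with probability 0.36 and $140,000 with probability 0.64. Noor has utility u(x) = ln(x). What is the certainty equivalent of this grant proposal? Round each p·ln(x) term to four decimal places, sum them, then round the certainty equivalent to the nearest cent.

$157,156.91

E[u] = 0.36·ln(193000) + 0.64·ln(140000) = 4.3814 + 7.5836 = 11.9650
CE = e^11.9650 ≈ 157156.91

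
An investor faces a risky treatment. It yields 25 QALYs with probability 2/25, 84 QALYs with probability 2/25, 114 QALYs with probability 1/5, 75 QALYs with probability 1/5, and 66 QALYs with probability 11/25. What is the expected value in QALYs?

EV = 2/25 × 25 + 2/25 × 84 + 1/5 × 114 + 1/5 × 75 + 11/25 × 66 = 2 + 6.72 + 22.8 + 15 + 29.04 = 75.56

75.56 QALYs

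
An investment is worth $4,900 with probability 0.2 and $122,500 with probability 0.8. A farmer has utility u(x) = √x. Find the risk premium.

$12,544

E[u] = 0.2·√4900 + 0.8·√122500 = 0.2·70 + 0.8·350 = 294
CE = (294)² = 86436
Risk premium = EV − CE = 98980 − 86436 = 12544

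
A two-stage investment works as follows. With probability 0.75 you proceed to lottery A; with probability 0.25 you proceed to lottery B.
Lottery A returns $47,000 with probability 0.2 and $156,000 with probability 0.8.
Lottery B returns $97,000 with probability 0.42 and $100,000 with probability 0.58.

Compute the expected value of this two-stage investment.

$125,335

EV(A) = 0.2 × 47000 + 0.8 × 156000 = 9400 + 124800 = 134200
EV(B) = 0.42 × 97000 + 0.58 × 100000 = 40740 + 58000 = 98740
Overall = 0.75 × 134200 + 0.25 × 98740 = 100650 + 24685 = 125335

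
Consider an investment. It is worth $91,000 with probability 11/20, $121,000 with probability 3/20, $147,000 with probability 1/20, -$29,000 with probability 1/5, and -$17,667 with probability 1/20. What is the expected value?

$68,866.65

EV = 11/20 × 91000 + 3/20 × 121000 + 1/20 × 147000 + 1/5 × (-29000) + 1/20 × (-17667) = 50050 + 18150 + 7350 − 5800 − 883.35 = 68866.65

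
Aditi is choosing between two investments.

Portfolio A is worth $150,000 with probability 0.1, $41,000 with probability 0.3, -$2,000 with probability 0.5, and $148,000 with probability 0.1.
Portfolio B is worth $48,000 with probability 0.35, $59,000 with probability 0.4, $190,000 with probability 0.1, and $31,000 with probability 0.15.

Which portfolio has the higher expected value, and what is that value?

Portfolio B ($64,050)

Portfolio A = 0.1 × 150000 + 0.3 × 41000 + 0.5 × (-2000) + 0.1 × 148000 = 15000 + 12300 − 1000 + 14800 = 41100
Portfolio B = 0.35 × 48000 + 0.4 × 59000 + 0.1 × 190000 + 0.15 × 31000 = 16800 + 23600 + 19000 + 4650 = 64050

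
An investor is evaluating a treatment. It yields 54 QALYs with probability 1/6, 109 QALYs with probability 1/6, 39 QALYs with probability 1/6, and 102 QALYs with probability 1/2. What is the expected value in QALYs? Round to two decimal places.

EV = 1/6 × 54 + 1/6 × 109 + 1/6 × 39 + 1/2 × 102 = 9 + 18.1667 + 6.5 + 51 = 84.6667

84.67 QALYs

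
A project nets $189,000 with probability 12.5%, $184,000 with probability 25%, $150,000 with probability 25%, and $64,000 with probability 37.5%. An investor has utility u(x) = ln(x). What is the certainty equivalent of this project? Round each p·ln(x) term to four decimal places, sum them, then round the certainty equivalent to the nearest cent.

E[u] = 0.125·ln(189000) + 0.25·ln(184000) + 0.25·ln(150000) + 0.375·ln(64000) = 1.5187 + 3.0307 + 2.9796 + 4.1500 = 11.6790
CE = e^11.6790 ≈ 118066.11

$118,066.11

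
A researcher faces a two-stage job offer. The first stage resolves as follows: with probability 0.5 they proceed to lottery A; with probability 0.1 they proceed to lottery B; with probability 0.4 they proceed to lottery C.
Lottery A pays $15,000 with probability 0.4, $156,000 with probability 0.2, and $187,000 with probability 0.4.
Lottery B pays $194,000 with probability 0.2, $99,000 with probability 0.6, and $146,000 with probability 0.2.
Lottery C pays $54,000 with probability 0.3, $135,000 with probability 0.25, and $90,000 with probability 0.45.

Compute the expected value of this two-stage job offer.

$104,920

EV(A) = 0.4 × 15000 + 0.2 × 156000 + 0.4 × 187000 = 6000 + 31200 + 74800 = 112000
EV(B) = 0.2 × 194000 + 0.6 × 99000 + 0.2 × 146000 = 38800 + 59400 + 29200 = 127400
EV(C) = 0.3 × 54000 + 0.25 × 135000 + 0.45 × 90000 = 16200 + 33750 + 40500 = 90450
Overall = 0.5 × 112000 + 0.1 × 127400 + 0.4 × 90450 = 56000 + 12740 + 36180 = 104920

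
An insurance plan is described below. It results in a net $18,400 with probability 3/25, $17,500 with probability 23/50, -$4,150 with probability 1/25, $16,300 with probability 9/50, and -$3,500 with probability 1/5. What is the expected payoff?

$12,326

EV = 3/25 × 18400 + 23/50 × 17500 + 1/25 × (-4150) + 9/50 × 16300 + 1/5 × (-3500) = 2208 + 8050 − 166 + 2934 − 700 = 12326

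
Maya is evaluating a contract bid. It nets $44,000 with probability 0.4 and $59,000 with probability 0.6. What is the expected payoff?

EV = 0.4 × 44000 + 0.6 × 59000 = 17600 + 35400 = 53000

$53,000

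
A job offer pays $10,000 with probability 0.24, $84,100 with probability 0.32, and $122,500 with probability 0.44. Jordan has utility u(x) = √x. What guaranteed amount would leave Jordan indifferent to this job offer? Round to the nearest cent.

$73,332.64

E[u] = 0.24·√10000 + 0.32·√84100 + 0.44·√122500 = 0.24·100 + 0.32·290 + 0.44·350 = 270.8
CE = (270.8)² = 73332.64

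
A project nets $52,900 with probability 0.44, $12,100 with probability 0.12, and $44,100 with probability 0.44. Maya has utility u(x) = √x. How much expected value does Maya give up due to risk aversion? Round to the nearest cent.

E[u] = 0.44·√52900 + 0.12·√12100 + 0.44·√44100 = 0.44·230 + 0.12·110 + 0.44·210 = 206.8
CE = (206.8)² = 42766.24
Risk premium = EV − CE = 44132 − 42766.24 = 1365.76

$1,365.76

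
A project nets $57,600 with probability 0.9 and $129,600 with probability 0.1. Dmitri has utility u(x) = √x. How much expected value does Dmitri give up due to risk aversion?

E[u] = 0.9·√57600 + 0.1·√129600 = 0.9·240 + 0.1·360 = 252
CE = (252)² = 63504
Risk premium = EV − CE = 64800 − 63504 = 1296

$1,296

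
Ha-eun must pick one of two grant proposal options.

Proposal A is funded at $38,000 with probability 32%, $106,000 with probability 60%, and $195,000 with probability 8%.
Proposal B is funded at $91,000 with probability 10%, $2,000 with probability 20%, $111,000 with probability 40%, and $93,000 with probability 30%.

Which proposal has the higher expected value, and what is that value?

Proposal A = 0.32 × 38000 + 0.6 × 106000 + 0.08 × 195000 = 12160 + 63600 + 15600 = 91360
Proposal B = 0.1 × 91000 + 0.2 × 2000 + 0.4 × 111000 + 0.3 × 93000 = 9100 + 400 + 44400 + 27900 = 81800

Proposal A ($91,360)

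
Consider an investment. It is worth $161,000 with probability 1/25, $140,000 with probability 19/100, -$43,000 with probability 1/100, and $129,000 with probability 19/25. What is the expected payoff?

$130,650

EV = 1/25 × 161000 + 19/100 × 140000 + 1/100 × (-43000) + 19/25 × 129000 = 6440 + 26600 − 430 + 98040 = 130650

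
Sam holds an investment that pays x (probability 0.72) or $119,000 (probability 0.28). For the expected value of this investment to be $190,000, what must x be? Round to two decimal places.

x = $217,611.11

0.72·x + 0.28·119000 = 190000
0.72·x = 190000 − 33320 = 156680
x = 156680 / 0.72 = 217611.1111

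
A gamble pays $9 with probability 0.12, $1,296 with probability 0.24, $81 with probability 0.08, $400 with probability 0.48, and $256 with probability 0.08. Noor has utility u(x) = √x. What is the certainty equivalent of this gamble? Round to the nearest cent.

$424.36

E[u] = 0.12·√9 + 0.24·√1296 + 0.08·√81 + 0.48·√400 + 0.08·√256 = 0.12·3 + 0.24·36 + 0.08·9 + 0.48·20 + 0.08·16 = 20.6
CE = (20.6)² = 424.36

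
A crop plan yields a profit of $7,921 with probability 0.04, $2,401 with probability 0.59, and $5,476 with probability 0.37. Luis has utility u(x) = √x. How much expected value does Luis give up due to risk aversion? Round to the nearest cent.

E[u] = 0.04·√7921 + 0.59·√2401 + 0.37·√5476 = 0.04·89 + 0.59·49 + 0.37·74 = 59.85
CE = (59.85)² = 3582.0225
Risk premium = EV − CE = 3759.55 − 3582.0225 = 177.5275

$177.53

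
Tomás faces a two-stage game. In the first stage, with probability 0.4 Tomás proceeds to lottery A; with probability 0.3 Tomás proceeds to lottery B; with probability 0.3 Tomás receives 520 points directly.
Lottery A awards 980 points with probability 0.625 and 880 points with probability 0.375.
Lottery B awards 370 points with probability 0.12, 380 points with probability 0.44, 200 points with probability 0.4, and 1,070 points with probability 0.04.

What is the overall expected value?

633.32 points

EV(A) = 0.625 × 980 + 0.375 × 880 = 612.5 + 330 = 942.5
EV(B) = 0.12 × 370 + 0.44 × 380 + 0.4 × 200 + 0.04 × 1070 = 44.4 + 167.2 + 80 + 42.8 = 334.4
Branch C: 520 (certain)
Overall = 0.4 × 942.5 + 0.3 × 334.4 + 0.3 × 520 = 377 + 100.32 + 156 = 633.32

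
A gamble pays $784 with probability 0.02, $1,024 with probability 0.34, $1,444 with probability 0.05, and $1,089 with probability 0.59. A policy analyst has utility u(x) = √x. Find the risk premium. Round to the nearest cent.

$2.05

E[u] = 0.02·√784 + 0.34·√1024 + 0.05·√1444 + 0.59·√1089 = 0.02·28 + 0.34·32 + 0.05·38 + 0.59·33 = 32.81
CE = (32.81)² = 1076.4961
Risk premium = EV − CE = 1078.55 − 1076.4961 = 2.0539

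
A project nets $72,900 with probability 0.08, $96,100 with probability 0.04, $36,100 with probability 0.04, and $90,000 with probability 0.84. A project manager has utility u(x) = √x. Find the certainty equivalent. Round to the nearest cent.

$86,200.96

E[u] = 0.08·√72900 + 0.04·√96100 + 0.04·√36100 + 0.84·√90000 = 0.08·270 + 0.04·310 + 0.04·190 + 0.84·300 = 293.6
CE = (293.6)² = 86200.96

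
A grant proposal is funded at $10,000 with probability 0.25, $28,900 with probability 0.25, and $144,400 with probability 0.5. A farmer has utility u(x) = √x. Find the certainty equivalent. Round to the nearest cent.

E[u] = 0.25·√10000 + 0.25·√28900 + 0.5·√144400 = 0.25·100 + 0.25·170 + 0.5·380 = 257.5
CE = (257.5)² = 66306.25

$66,306.25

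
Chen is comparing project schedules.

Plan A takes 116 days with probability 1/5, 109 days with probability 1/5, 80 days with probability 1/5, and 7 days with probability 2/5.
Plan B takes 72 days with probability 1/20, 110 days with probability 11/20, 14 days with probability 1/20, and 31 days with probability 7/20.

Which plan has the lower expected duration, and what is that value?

Plan A = 1/5 × 116 + 1/5 × 109 + 1/5 × 80 + 2/5 × 7 = 23.2 + 21.8 + 16 + 2.8 = 63.8
Plan B = 1/20 × 72 + 11/20 × 110 + 1/20 × 14 + 7/20 × 31 = 3.6 + 60.5 + 0.7 + 10.85 = 75.65

Plan A (63.8 days)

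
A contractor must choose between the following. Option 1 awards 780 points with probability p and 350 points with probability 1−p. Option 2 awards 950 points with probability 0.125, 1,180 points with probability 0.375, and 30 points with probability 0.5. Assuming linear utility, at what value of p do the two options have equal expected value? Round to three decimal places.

EV(Option 2) = 0.125 × 950 + 0.375 × 1180 + 0.5 × 30 = 118.75 + 442.5 + 15 = 576.25
p·780 + (1−p)·350 = 576.25
430p + 350 = 576.25
p = (576.25 − 350) / 430

p = 0.526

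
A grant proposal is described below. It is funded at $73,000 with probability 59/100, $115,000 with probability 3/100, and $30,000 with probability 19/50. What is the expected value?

$57,920

EV = 59/100 × 73000 + 3/100 × 115000 + 19/50 × 30000 = 43070 + 3450 + 11400 = 57920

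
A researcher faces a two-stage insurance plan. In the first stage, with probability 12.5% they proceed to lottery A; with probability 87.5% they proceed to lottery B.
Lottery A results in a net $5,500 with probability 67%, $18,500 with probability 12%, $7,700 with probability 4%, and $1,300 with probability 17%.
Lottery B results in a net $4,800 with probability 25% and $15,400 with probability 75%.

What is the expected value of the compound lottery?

$11,960.50

EV(A) = 0.67 × 5500 + 0.12 × 18500 + 0.04 × 7700 + 0.17 × 1300 = 3685 + 2220 + 308 + 221 = 6434
EV(B) = 0.25 × 4800 + 0.75 × 15400 = 1200 + 11550 = 12750
Overall = 0.125 × 6434 + 0.875 × 12750 = 804.25 + 11156.25 = 11960.5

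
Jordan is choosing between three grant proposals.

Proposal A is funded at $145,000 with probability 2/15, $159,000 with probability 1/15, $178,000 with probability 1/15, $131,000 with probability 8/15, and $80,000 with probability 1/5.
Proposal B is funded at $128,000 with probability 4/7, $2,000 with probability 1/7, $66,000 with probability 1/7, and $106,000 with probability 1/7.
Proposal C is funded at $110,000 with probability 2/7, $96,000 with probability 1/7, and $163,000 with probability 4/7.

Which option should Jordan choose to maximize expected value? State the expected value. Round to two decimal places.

Proposal A = 2/15 × 145000 + 1/15 × 159000 + 1/15 × 178000 + 8/15 × 131000 + 1/5 × 80000 = 19333.3333 + 10600 + 11866.6667 + 69866.6667 + 16000 = 127666.6667
Proposal B = 4/7 × 128000 + 1/7 × 2000 + 1/7 × 66000 + 1/7 × 106000 = 73142.8571 + 285.7143 + 9428.5714 + 15142.8571 = 98000
Proposal C = 2/7 × 110000 + 1/7 × 96000 + 4/7 × 163000 = 31428.5714 + 13714.2857 + 93142.8571 = 138285.7143

Proposal C ($138,285.71)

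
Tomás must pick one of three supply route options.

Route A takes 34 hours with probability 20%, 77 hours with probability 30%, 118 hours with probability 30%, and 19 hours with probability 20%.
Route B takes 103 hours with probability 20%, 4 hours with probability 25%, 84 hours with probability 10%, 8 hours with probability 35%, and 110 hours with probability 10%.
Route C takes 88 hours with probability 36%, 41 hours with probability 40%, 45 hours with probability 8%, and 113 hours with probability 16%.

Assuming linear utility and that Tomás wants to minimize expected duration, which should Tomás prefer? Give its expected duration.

Route B (43.8 hours)

Route A = 0.2 × 34 + 0.3 × 77 + 0.3 × 118 + 0.2 × 19 = 6.8 + 23.1 + 35.4 + 3.8 = 69.1
Route B = 0.2 × 103 + 0.25 × 4 + 0.1 × 84 + 0.35 × 8 + 0.1 × 110 = 20.6 + 1 + 8.4 + 2.8 + 11 = 43.8
Route C = 0.36 × 88 + 0.4 × 41 + 0.08 × 45 + 0.16 × 113 = 31.68 + 16.4 + 3.6 + 18.08 = 69.76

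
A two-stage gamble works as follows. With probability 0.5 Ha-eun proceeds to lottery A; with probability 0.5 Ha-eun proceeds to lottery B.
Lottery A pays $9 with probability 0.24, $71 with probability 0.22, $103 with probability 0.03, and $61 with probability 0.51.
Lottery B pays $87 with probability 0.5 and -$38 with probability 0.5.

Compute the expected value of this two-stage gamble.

$38.24

EV(A) = 0.24 × 9 + 0.22 × 71 + 0.03 × 103 + 0.51 × 61 = 2.16 + 15.62 + 3.09 + 31.11 = 51.98
EV(B) = 0.5 × 87 + 0.5 × (-38) = 43.5 − 19 = 24.5
Overall = 0.5 × 51.98 + 0.5 × 24.5 = 25.99 + 12.25 = 38.24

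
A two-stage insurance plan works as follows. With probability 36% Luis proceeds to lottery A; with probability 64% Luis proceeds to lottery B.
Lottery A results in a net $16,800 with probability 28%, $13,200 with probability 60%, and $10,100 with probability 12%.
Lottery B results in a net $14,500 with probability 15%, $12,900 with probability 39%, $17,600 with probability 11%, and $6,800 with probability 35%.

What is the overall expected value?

EV(A) = 0.28 × 16800 + 0.6 × 13200 + 0.12 × 10100 = 4704 + 7920 + 1212 = 13836
EV(B) = 0.15 × 14500 + 0.39 × 12900 + 0.11 × 17600 + 0.35 × 6800 = 2175 + 5031 + 1936 + 2380 = 11522
Overall = 0.36 × 13836 + 0.64 × 11522 = 4980.96 + 7374.08 = 12355.04

$12,355.04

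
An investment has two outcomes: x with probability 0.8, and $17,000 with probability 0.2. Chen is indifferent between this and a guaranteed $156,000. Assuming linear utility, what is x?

x = $190,750

0.8·x + 0.2·17000 = 156000
0.8·x = 156000 − 3400 = 152600
x = 152600 / 0.8 = 190750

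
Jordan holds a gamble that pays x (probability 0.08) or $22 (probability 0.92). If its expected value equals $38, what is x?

0.08·x + 0.92·22 = 38
0.08·x = 38 − 20.24 = 17.76
x = 17.76 / 0.08 = 222

x = $222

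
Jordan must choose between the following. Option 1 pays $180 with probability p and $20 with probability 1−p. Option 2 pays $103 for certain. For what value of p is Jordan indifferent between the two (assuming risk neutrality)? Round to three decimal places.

p·180 + (1−p)·20 = 103
160p + 20 = 103
p = (103 − 20) / 160

p = 0.519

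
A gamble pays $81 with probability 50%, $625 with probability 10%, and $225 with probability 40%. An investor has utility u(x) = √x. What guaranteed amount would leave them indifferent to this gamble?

E[u] = 0.5·√81 + 0.1·√625 + 0.4·√225 = 0.5·9 + 0.1·25 + 0.4·15 = 13
CE = (13)² = 169

$169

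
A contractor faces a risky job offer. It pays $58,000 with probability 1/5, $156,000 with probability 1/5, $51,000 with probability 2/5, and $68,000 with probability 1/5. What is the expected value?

EV = 1/5 × 58000 + 1/5 × 156000 + 2/5 × 51000 + 1/5 × 68000 = 11600 + 31200 + 20400 + 13600 = 76800

$76,800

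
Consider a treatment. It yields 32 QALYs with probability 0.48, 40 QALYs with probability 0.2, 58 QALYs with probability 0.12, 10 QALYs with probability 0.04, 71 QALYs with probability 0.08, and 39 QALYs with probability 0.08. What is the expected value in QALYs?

39.52 QALYs

EV = 0.48 × 32 + 0.2 × 40 + 0.12 × 58 + 0.04 × 10 + 0.08 × 71 + 0.08 × 39 = 15.36 + 8 + 6.96 + 0.4 + 5.68 + 3.12 = 39.52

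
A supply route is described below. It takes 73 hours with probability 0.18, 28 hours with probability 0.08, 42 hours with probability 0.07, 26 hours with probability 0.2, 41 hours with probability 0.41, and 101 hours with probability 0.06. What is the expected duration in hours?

EV = 0.18 × 73 + 0.08 × 28 + 0.07 × 42 + 0.2 × 26 + 0.41 × 41 + 0.06 × 101 = 13.14 + 2.24 + 2.94 + 5.2 + 16.81 + 6.06 = 46.39

46.39 hours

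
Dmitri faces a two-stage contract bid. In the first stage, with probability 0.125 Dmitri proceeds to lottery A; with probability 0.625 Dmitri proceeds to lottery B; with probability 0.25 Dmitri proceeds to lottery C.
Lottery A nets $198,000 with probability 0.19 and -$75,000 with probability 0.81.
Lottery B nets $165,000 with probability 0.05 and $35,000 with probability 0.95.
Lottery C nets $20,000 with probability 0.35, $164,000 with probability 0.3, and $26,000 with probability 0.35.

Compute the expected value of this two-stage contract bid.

EV(A) = 0.19 × 198000 + 0.81 × (-75000) = 37620 − 60750 = -23130
EV(B) = 0.05 × 165000 + 0.95 × 35000 = 8250 + 33250 = 41500
EV(C) = 0.35 × 20000 + 0.3 × 164000 + 0.35 × 26000 = 7000 + 49200 + 9100 = 65300
Overall = 0.125 × (-23130) + 0.625 × 41500 + 0.25 × 65300 = -2891.25 + 25937.5 + 16325 = 39371.25

$39,371.25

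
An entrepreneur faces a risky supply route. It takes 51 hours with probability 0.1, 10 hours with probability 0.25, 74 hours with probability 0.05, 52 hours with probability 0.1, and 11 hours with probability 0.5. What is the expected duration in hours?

22 hours

EV = 0.1 × 51 + 0.25 × 10 + 0.05 × 74 + 0.1 × 52 + 0.5 × 11 = 5.1 + 2.5 + 3.7 + 5.2 + 5.5 = 22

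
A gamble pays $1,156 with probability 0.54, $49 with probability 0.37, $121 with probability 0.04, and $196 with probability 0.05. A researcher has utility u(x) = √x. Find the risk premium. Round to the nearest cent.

E[u] = 0.54·√1156 + 0.37·√49 + 0.04·√121 + 0.05·√196 = 0.54·34 + 0.37·7 + 0.04·11 + 0.05·14 = 22.09
CE = (22.09)² = 487.9681
Risk premium = EV − CE = 657.01 − 487.9681 = 169.0419

$169.04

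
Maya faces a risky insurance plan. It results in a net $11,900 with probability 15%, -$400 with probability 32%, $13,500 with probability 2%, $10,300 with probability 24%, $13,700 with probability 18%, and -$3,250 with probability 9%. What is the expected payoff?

$6,572.50

EV = 0.15 × 11900 + 0.32 × (-400) + 0.02 × 13500 + 0.24 × 10300 + 0.18 × 13700 + 0.09 × (-3250) = 1785 − 128 + 270 + 2472 + 2466 − 292.5 = 6572.5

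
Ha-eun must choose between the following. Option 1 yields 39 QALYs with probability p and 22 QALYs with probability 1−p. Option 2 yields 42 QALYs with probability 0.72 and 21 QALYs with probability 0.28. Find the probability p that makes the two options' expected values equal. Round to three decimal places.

EV(Option 2) = 0.72 × 42 + 0.28 × 21 = 30.24 + 5.88 = 36.12
p·39 + (1−p)·22 = 36.12
17p + 22 = 36.12
p = (36.12 − 22) / 17

p = 0.831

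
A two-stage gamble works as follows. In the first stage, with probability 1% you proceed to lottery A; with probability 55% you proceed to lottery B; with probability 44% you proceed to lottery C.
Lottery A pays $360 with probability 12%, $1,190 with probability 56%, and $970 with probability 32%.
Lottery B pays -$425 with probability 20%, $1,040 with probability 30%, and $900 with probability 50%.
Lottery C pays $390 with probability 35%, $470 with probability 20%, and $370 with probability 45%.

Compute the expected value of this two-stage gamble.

EV(A) = 0.12 × 360 + 0.56 × 1190 + 0.32 × 970 = 43.2 + 666.4 + 310.4 = 1020
EV(B) = 0.2 × (-425) + 0.3 × 1040 + 0.5 × 900 = -85 + 312 + 450 = 677
EV(C) = 0.35 × 390 + 0.2 × 470 + 0.45 × 370 = 136.5 + 94 + 166.5 = 397
Overall = 0.01 × 1020 + 0.55 × 677 + 0.44 × 397 = 10.2 + 372.35 + 174.68 = 557.23

$557.23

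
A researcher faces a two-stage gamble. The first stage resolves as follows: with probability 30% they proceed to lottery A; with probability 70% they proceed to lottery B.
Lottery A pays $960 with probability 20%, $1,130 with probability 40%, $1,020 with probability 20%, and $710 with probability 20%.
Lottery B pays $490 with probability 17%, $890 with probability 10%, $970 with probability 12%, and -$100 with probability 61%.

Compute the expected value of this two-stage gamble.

$456.39

EV(A) = 0.2 × 960 + 0.4 × 1130 + 0.2 × 1020 + 0.2 × 710 = 192 + 452 + 204 + 142 = 990
EV(B) = 0.17 × 490 + 0.1 × 890 + 0.12 × 970 + 0.61 × (-100) = 83.3 + 89 + 116.4 − 61 = 227.7
Overall = 0.3 × 990 + 0.7 × 227.7 = 297 + 159.39 = 456.39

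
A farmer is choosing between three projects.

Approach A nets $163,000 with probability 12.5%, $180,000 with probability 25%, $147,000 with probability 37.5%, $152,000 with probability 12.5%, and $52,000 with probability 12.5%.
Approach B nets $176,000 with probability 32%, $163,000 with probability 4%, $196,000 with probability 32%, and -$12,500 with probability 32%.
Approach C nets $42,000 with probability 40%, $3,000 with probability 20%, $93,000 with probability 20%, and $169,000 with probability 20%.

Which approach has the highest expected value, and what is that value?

Approach A = 0.125 × 163000 + 0.25 × 180000 + 0.375 × 147000 + 0.125 × 152000 + 0.125 × 52000 = 20375 + 45000 + 55125 + 19000 + 6500 = 146000
Approach B = 0.32 × 176000 + 0.04 × 163000 + 0.32 × 196000 + 0.32 × (-12500) = 56320 + 6520 + 62720 − 4000 = 121560
Approach C = 0.4 × 42000 + 0.2 × 3000 + 0.2 × 93000 + 0.2 × 169000 = 16800 + 600 + 18600 + 33800 = 69800

Approach A ($146,000)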